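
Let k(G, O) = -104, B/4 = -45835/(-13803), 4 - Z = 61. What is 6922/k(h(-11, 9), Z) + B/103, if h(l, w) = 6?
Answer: -47679623/717756 ≈ -66.429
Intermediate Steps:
Z = -57 (Z = 4 - 1*61 = 4 - 61 = -57)
B = 183340/13803 (B = 4*(-45835/(-13803)) = 4*(-45835*(-1/13803)) = 4*(45835/13803) = 183340/13803 ≈ 13.283)
6922/k(h(-11, 9), Z) + B/103 = 6922/(-104) + (183340/13803)/103 = 6922*(-1/104) + (183340/13803)*(1/103) = -3461/52 + 1780/13803 = -47679623/717756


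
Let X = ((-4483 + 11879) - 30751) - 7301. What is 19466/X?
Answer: -9733/15328 ≈ -0.63498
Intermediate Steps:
X = -30656 (X = (7396 - 30751) - 7301 = -23355 - 7301 = -30656)
19466/X = 19466/(-30656) = 19466*(-1/30656) = -9733/15328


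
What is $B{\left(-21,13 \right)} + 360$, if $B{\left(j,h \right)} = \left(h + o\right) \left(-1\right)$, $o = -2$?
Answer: $349$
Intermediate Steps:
$B{\left(j,h \right)} = 2 - h$ ($B{\left(j,h \right)} = \left(h - 2\right) \left(-1\right) = \left(-2 + h\right) \left(-1\right) = 2 - h$)
$B{\left(-21,13 \right)} + 360 = \left(2 - 13\right) + 360 = -11 + 360 = 349$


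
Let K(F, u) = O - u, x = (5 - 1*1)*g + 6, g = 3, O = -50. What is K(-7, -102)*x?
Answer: 936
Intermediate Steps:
x = 18 (x = (5 - 1*1)*3 + 6 = (5 - 1)*3 + 6 = 4*3 + 6 = 12 + 6 = 18)
K(F, u) = -50 - u
K(-7, -102)*x = (-50 - 1*(-102))*18 = (-50 + 102)*18 = 52*18 = 936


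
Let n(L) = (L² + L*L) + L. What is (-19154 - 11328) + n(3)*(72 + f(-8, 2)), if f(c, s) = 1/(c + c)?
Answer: -463541/16 ≈ -28971.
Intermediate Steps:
f(c, s) = 1/(2*c)
n(L) = L + 2*L² (n(L) = (L² + L²) + L = 2*L² + L = L + 2*L²)
(-19154 - 11328) + n(3)*(72 + f(-8, 2)) = (-19154 - 11328) + (3*(1 + 2*3))*(72 + (½)/(-8)) = -30482 + (3*(1 + 6))*(72 + (½)*(-⅛)) = -30482 + (3*7)*(72 - 1/16) = -30482 + 21*(1151/16) = -30482 + 24171/16 = -463541/16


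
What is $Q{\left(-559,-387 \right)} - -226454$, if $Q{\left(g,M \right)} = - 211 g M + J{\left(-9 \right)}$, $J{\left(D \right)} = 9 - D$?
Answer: $-45419791$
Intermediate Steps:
$Q{\left(g,M \right)} = 18 - 211 M g$ ($Q{\left(g,M \right)} = - 211 g M + \left(9 - -9\right) = - 211 M g + \left(9 + 9\right) = - 211 M g + 18 = 18 - 211 M g$)
$Q{\left(-559,-387 \right)} - -226454 = \left(18 - \left(-81657\right) \left(-559\right)\right) - -226454 = \left(18 - 45646263\right) + 226454 = -45646245 + 226454 = -45419791$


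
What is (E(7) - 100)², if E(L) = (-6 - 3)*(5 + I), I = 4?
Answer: 32761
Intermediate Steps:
E(L) = -81 (E(L) = (-6 - 3)*(5 + 4) = -9*9 = -81)
(E(7) - 100)² = (-81 - 100)² = (-181)² = 32761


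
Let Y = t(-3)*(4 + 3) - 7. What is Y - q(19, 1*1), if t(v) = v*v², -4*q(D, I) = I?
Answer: -783/4 ≈ -195.75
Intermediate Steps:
q(D, I) = -I/4
t(v) = v³
Y = -196 (Y = (-3)³*(4 + 3) - 7 = -27*7 - 7 = -189 - 7 = -196)
Y - q(19, 1*1) = -196 - (-1)*1*1/4 = -196 - (-1)/4 = -196 - 1*(-¼) = -196 + ¼ = -783/4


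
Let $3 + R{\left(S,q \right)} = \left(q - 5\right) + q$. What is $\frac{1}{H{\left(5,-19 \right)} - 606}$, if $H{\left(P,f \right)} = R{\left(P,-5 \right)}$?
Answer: $- \frac{1}{624} \approx -0.0016026$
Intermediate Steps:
$R{\left(S,q \right)} = -8 + 2 q$ ($R{\left(S,q \right)} = -3 + \left(\left(q - 5\right) + q\right) = -3 + \left(\left(-5 + q\right) + q\right) = -3 + \left(-5 + 2 q\right) = -8 + 2 q$)
$H{\left(P,f \right)} = -18$ ($H{\left(P,f \right)} = -8 + 2 \left(-5\right) = -8 - 10 = -18$)
$\frac{1}{H{\left(5,-19 \right)} - 606} = \frac{1}{-18 - 606} = \frac{1}{-624} = - \frac{1}{624}$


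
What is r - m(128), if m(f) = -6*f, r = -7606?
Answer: -6838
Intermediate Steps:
r - m(128) = -7606 - (-6)*128 = -7606 - 1*(-768) = -7606 + 768 = -6838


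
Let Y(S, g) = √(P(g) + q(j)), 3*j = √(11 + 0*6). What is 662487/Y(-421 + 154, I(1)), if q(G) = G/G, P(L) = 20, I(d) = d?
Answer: 31547*√21 ≈ 1.4457e+5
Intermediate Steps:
j = √11/3 (j = √(11 + 0*6)/3 = √(11 + 0)/3 = √11/3 ≈ 1.1055)
q(G) = 1
Y(S, g) = √21 (Y(S, g) = √(20 + 1) = √21)
662487/Y(-421 + 154, I(1)) = 662487/(√21) = 662487*(√21/21) = 31547*√21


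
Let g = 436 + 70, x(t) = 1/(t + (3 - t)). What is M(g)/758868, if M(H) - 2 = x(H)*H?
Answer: 128/569151 ≈ 0.00022490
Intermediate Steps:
x(t) = ⅓ (x(t) = 1/3 = ⅓)
g = 506
M(H) = 2 + H/3
M(g)/758868 = (2 + (⅓)*506)/758868 = (2 + 506/3)*(1/758868) = (512/3)*(1/758868) = 128/569151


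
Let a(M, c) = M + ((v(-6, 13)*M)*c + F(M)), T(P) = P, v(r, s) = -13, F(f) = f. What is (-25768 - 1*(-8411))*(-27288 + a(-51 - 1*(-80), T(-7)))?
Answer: 426825987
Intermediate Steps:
a(M, c) = 2*M - 13*M*c (a(M, c) = M + ((-13*M)*c + M) = M + (-13*M*c + M) = M + (M - 13*M*c) = 2*M - 13*M*c)
(-25768 - 1*(-8411))*(-27288 + a(-51 - 1*(-80), T(-7))) = (-25768 - 1*(-8411))*(-27288 + (-51 - 1*(-80))*(2 - 13*(-7))) = (-25768 + 8411)*(-27288 + (-51 + 80)*(2 + 91)) = -17357*(-27288 + 29*93) = -17357*(-27288 + 2697) = -17357*(-24591) = 426825987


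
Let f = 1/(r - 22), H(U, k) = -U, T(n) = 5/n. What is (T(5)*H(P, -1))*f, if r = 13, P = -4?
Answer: -4/9 ≈ -0.44444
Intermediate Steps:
f = -⅑ (f = 1/(13 - 22) = 1/(-9) = -⅑ ≈ -0.11111)
(T(5)*H(P, -1))*f = ((5/5)*(-1*(-4)))*(-⅑) = ((5*(⅕))*4)*(-⅑) = (1*4)*(-⅑) = 4*(-⅑) = -4/9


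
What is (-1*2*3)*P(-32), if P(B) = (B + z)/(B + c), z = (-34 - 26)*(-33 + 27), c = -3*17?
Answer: 1968/83 ≈ 23.711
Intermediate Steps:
c = -51
z = 360 (z = -60*(-6) = 360)
P(B) = (360 + B)/(-51 + B) (P(B) = (B + 360)/(B - 51) = (360 + B)/(-51 + B))
(-1*2*3)*P(-32) = (-1*2*3)*((360 - 32)/(-51 - 32)) = (-2*3)*(328/(-83)) = -(-6)*328/83 = -6*(-328/83) = 1968/83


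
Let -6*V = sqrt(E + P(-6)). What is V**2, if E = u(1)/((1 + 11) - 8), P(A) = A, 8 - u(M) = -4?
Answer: -1/12 ≈ -0.083333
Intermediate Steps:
u(M) = 12 (u(M) = 8 - 1*(-4) = 8 + 4 = 12)
E = 3 (E = 12/((1 + 11) - 8) = 12/(12 - 8) = 12/4 = 12*(1/4) = 3)
V = -I*sqrt(3)/6 (V = -sqrt(3 - 6)/6 = -I*sqrt(3)/6 ≈ -0.28868*I)
V**2 = (-I*sqrt(3)/6)**2 = -1/12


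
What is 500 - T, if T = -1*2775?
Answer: 3275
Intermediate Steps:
T = -2775
500 - T = 500 - 1*(-2775) = 500 + 2775 = 3275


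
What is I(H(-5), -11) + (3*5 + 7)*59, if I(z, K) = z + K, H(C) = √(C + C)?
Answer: 1287 + I*√10 ≈ 1287.0 + 3.1623*I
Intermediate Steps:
H(C) = √2*√C (H(C) = √(2*C) = √2*√C)
I(z, K) = K + z
I(H(-5), -11) + (3*5 + 7)*59 = (-11 + √2*√(-5)) + (3*5 + 7)*59 = (-11 + √2*(I*√5)) + (15 + 7)*59 = (-11 + I*√10) + 22*59 = (-11 + I*√10) + 1298 = 1287 + I*√10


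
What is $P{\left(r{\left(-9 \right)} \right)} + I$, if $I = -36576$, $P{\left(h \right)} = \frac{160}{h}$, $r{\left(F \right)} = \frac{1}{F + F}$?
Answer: $-39456$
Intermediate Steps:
$r{\left(F \right)} = \frac{1}{2 F}$
$P{\left(r{\left(-9 \right)} \right)} + I = \frac{160}{\frac{1}{2} \frac{1}{-9}} - 36576 = \frac{160}{\frac{1}{2} \left(- \frac{1}{9}\right)} - 36576 = \frac{160}{- \frac{1}{18}} - 36576 = 160 \left(-18\right) - 36576 = -2880 - 36576 = -39456$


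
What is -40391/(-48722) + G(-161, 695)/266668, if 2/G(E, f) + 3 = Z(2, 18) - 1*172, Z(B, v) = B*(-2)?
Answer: 241000826151/290709386873 ≈ 0.82901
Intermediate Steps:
Z(B, v) = -2*B
G(E, f) = -2/179 (G(E, f) = 2/(-3 + (-2*2 - 1*172)) = 2/(-3 + (-4 - 172)) = 2/(-3 - 176) = 2/(-179) = 2*(-1/179) = -2/179)
-40391/(-48722) + G(-161, 695)/266668 = -40391/(-48722) - 2/179/266668 = -40391*(-1/48722) - 2/179*1/266668 = 40391/48722 - 1/23866786 = 241000826151/290709386873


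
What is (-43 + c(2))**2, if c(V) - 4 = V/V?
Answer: 1444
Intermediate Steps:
c(V) = 5 (c(V) = 4 + V/V = 4 + 1 = 5)
(-43 + c(2))**2 = (-43 + 5)**2 = (-38)**2 = 1444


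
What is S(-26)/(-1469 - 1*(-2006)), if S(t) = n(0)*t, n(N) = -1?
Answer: 26/537 ≈ 0.048417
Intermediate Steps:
S(t) = -t
S(-26)/(-1469 - 1*(-2006)) = (-1*(-26))/(-1469 - 1*(-2006)) = 26/(-1469 + 2006) = 26/537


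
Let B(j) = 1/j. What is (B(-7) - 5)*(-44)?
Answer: 1584/7 ≈ 226.29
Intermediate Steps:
(B(-7) - 5)*(-44) = (1/(-7) - 5)*(-44) = (-⅐ - 5)*(-44) = -36/7*(-44) = 1584/7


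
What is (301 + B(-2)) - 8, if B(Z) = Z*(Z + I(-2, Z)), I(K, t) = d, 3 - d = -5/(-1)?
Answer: 301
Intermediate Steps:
d = -2 (d = 3 - (-5)/(-1) = 3 - (-5)*(-1) = 3 - 1*5 = 3 - 5 = -2)
I(K, t) = -2
B(Z) = Z*(-2 + Z) (B(Z) = Z*(Z - 2) = Z*(-2 + Z))
(301 + B(-2)) - 8 = (301 - 2*(-2 - 2)) - 8 = (301 - 2*(-4)) - 8 = (301 + 8) - 8 = 309 - 8 = 301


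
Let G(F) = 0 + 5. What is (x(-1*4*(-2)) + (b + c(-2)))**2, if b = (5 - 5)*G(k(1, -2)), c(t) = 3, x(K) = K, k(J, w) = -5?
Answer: 121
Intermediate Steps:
G(F) = 5
b = 0 (b = (5 - 5)*5 = 0*5 = 0)
(x(-1*4*(-2)) + (b + c(-2)))**2 = (-1*4*(-2) + (0 + 3))**2 = (-4*(-2) + 3)**2 = (8 + 3)**2 = 11**2 = 121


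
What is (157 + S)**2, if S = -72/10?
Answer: 561001/25 ≈ 22440.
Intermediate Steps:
S = -36/5 (S = -72*1/10 = -36/5 ≈ -7.2000)
(157 + S)**2 = (157 - 36/5)**2 = (749/5)**2 = 561001/25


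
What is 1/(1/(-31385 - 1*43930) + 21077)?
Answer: 75315/1587414254 ≈ 4.7445e-5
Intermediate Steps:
1/(1/(-31385 - 1*43930) + 21077) = 1/(1/(-31385 - 43930) + 21077) = 1/(1/(-75315) + 21077) = 1/(-1/75315 + 21077) = 1/(1587414254/75315) = 75315/1587414254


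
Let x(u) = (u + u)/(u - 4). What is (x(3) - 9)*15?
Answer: -225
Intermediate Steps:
x(u) = 2*u/(-4 + u) (x(u) = (2*u)/(-4 + u) = 2*u/(-4 + u))
(x(3) - 9)*15 = (2*3/(-4 + 3) - 9)*15 = (2*3/(-1) - 9)*15 = (2*3*(-1) - 9)*15 = (-6 - 9)*15 = -15*15 = -225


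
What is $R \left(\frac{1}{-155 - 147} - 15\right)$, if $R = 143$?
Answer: $- \frac{647933}{302} \approx -2145.5$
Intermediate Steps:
$R \left(\frac{1}{-155 - 147} - 15\right) = 143 \left(\frac{1}{-155 - 147} - 15\right) = 143 \left(\frac{1}{-302} - 15\right) = 143 \left(- \frac{1}{302} - 15\right) = 143 \left(- \frac{4531}{302}\right) = - \frac{647933}{302}$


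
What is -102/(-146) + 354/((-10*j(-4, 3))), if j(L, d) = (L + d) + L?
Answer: 14196/1825 ≈ 7.7786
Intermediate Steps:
j(L, d) = d + 2*L
-102/(-146) + 354/((-10*j(-4, 3))) = -102/(-146) + 354/((-10*(3 + 2*(-4)))) = -102*(-1/146) + 354/((-10*(3 - 8))) = 51/73 + 354/((-10*(-5))) = 51/73 + 354/50 = 51/73 + 354*(1/50) = 51/73 + 177/25 = 14196/1825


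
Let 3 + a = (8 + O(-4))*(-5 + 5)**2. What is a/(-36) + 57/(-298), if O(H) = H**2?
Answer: -193/1788 ≈ -0.10794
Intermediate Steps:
a = -3 (a = -3 + (8 + (-4)**2)*(-5 + 5)**2 = -3 + (8 + 16)*0**2 = -3 + 24*0 = -3 + 0 = -3)
a/(-36) + 57/(-298) = -3/(-36) + 57/(-298) = -3*(-1/36) + 57*(-1/298) = 1/12 - 57/298 = -193/1788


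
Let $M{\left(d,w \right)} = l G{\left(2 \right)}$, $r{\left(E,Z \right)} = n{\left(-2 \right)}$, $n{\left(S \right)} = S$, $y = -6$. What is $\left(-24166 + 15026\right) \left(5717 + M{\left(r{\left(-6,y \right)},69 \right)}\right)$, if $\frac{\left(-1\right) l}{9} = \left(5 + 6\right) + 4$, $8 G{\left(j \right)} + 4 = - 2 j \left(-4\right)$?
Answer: $-50402530$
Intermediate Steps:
$G{\left(j \right)} = - \frac{1}{2} + j$ ($G{\left(j \right)} = - \frac{1}{2} + \frac{- 2 j \left(-4\right)}{8} = - \frac{1}{2} + \frac{8 j}{8} = - \frac{1}{2} + j$)
$r{\left(E,Z \right)} = -2$
$l = -135$ ($l = - 9 \left(\left(5 + 6\right) + 4\right) = - 9 \left(11 + 4\right) = \left(-9\right) 15 = -135$)
$M{\left(d,w \right)} = - \frac{405}{2}$ ($M{\left(d,w \right)} = - 135 \left(- \frac{1}{2} + 2\right) = \left(-135\right) \frac{3}{2} = - \frac{405}{2}$)
$\left(-24166 + 15026\right) \left(5717 + M{\left(r{\left(-6,y \right)},69 \right)}\right) = \left(-24166 + 15026\right) \left(5717 - \frac{405}{2}\right) = \left(-9140\right) \frac{11029}{2} = -50402530$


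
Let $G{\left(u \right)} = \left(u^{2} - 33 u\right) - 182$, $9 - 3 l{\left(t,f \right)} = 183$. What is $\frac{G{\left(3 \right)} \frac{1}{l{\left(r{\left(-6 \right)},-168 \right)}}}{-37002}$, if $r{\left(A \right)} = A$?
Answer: $- \frac{68}{536529} \approx -0.00012674$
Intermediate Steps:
$l{\left(t,f \right)} = -58$ ($l{\left(t,f \right)} = 3 - 61 = -58$)
$G{\left(u \right)} = -182 + u^{2} - 33 u$
$\frac{G{\left(3 \right)} \frac{1}{l{\left(r{\left(-6 \right)},-168 \right)}}}{-37002} = \frac{\left(-182 + 3^{2} - 99\right) \frac{1}{-58}}{-37002} = \left(-182 + 9 - 99\right) \left(- \frac{1}{58}\right) \left(- \frac{1}{37002}\right) = \left(-272\right) \left(- \frac{1}{58}\right) \left(- \frac{1}{37002}\right) = \frac{136}{29} \left(- \frac{1}{37002}\right) = - \frac{68}{536529}$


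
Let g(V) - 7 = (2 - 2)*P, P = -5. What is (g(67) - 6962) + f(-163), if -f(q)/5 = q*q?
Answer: -139800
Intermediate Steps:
f(q) = -5*q**2 (f(q) = -5*q*q = -5*q**2)
g(V) = 7 (g(V) = 7 + (2 - 2)*(-5) = 7 + 0*(-5) = 7 + 0 = 7)
(g(67) - 6962) + f(-163) = (7 - 6962) - 5*(-163)**2 = -6955 - 5*26569 = -6955 - 132845 = -139800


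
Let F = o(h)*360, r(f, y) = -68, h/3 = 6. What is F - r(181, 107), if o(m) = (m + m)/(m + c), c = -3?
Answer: 932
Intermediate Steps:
h = 18 (h = 3*6 = 18)
o(m) = 2*m/(-3 + m) (o(m) = (m + m)/(m - 3) = (2*m)/(-3 + m) = 2*m/(-3 + m))
F = 864 (F = (2*18/(-3 + 18))*360 = (2*18/15)*360 = (2*18*(1/15))*360 = (12/5)*360 = 864)
F - r(181, 107) = 864 - 1*(-68) = 864 + 68 = 932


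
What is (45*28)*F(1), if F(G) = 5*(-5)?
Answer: -31500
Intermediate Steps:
F(G) = -25
(45*28)*F(1) = (45*28)*(-25) = 1260*(-25) = -31500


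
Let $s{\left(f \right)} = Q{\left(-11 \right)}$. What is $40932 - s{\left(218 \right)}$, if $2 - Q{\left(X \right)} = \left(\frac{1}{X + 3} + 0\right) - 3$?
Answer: $\frac{327415}{8} \approx 40927.0$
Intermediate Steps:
$Q{\left(X \right)} = 5 - \frac{1}{3 + X}$ ($Q{\left(X \right)} = 2 - \left(\left(\frac{1}{X + 3} + 0\right) - 3\right) = 2 - \left(\left(\frac{1}{3 + X} + 0\right) - 3\right) = 2 - \left(\frac{1}{3 + X} - 3\right) = 2 - \left(-3 + \frac{1}{3 + X}\right) = 2 + \left(3 - \frac{1}{3 + X}\right) = 5 - \frac{1}{3 + X}$)
$s{\left(f \right)} = \frac{41}{8}$ ($s{\left(f \right)} = \frac{14 + 5 \left(-11\right)}{3 - 11} = \frac{14 - 55}{-8} = \left(- \frac{1}{8}\right) \left(-41\right) = \frac{41}{8}$)
$40932 - s{\left(218 \right)} = 40932 - \frac{41}{8} = \frac{327415}{8}$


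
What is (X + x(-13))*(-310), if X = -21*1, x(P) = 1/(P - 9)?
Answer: 71765/11 ≈ 6524.1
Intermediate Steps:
x(P) = 1/(-9 + P)
X = -21
(X + x(-13))*(-310) = (-21 + 1/(-9 - 13))*(-310) = (-21 + 1/(-22))*(-310) = (-21 - 1/22)*(-310) = -463/22*(-310) = 71765/11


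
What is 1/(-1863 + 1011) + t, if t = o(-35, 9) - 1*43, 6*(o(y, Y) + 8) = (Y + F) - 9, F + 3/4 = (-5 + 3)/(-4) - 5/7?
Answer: -610259/11928 ≈ -51.162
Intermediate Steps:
F = -27/28 (F = -¾ + ((-5 + 3)/(-4) - 5/7) = -¾ + (-2*(-¼) - 5*⅐) = -¾ + (½ - 5/7) = -¾ - 3/14 = -27/28 ≈ -0.96429)
o(y, Y) = -541/56 + Y/6 (o(y, Y) = -8 + ((Y - 27/28) - 9)/6 = -8 + ((-27/28 + Y) - 9)/6 = -8 + (-279/28 + Y)/6 = -8 + (-93/56 + Y/6) = -541/56 + Y/6)
t = -2865/56 (t = (-541/56 + (⅙)*9) - 1*43 = (-541/56 + 3/2) - 43 = -457/56 - 43 = -2865/56 ≈ -51.161)
1/(-1863 + 1011) + t = 1/(-1863 + 1011) - 2865/56 = 1/(-852) - 2865/56 = -1/852 - 2865/56 = -610259/11928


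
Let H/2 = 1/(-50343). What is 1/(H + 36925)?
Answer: 50343/1858915273 ≈ 2.7082e-5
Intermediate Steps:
H = -2/50343 (H = 2/(-50343) = 2*(-1/50343) = -2/50343 ≈ -3.9727e-5)
1/(H + 36925) = 1/(-2/50343 + 36925) = 1/(1858915273/50343) = 50343/1858915273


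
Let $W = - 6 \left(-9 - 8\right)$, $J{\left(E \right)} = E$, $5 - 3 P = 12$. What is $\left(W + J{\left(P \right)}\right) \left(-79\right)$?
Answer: $- \frac{23621}{3} \approx -7873.7$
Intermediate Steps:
$P = - \frac{7}{3}$ ($P = \frac{5}{3} - 4 = - \frac{7}{3} \approx -2.3333$)
$W = 102$ ($W = \left(-6\right) \left(-17\right) = 102$)
$\left(W + J{\left(P \right)}\right) \left(-79\right) = \left(102 - \frac{7}{3}\right) \left(-79\right) = \frac{299}{3} \left(-79\right) = - \frac{23621}{3}$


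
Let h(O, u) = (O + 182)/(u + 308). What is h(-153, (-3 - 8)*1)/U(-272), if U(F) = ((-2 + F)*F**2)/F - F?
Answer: 29/22215600 ≈ 1.3054e-6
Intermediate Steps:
h(O, u) = (182 + O)/(308 + u)
U(F) = -F + F*(-2 + F) (U(F) = (F**2*(-2 + F))/F - F = F*(-2 + F) - F = -F + F*(-2 + F))
h(-153, (-3 - 8)*1)/U(-272) = ((182 - 153)/(308 + (-3 - 8)*1))/((-272*(-3 - 272))) = (29/(308 - 11*1))/((-272*(-275))) = (29/(308 - 11))/74800 = (29/297)*(1/74800) = 29/22215600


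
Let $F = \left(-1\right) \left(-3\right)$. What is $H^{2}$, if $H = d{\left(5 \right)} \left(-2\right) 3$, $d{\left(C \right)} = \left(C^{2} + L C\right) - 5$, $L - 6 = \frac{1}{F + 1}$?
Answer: $\frac{378225}{4} \approx 94556.0$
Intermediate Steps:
$F = 3$
$L = \frac{25}{4}$ ($L = 6 + \frac{1}{3 + 1} = 6 + \frac{1}{4} = \frac{25}{4} \approx 6.25$)
$d{\left(C \right)} = -5 + C^{2} + \frac{25 C}{4}$ ($d{\left(C \right)} = \left(C^{2} + \frac{25 C}{4}\right) - 5 = -5 + C^{2} + \frac{25 C}{4}$)
$H = - \frac{615}{2}$ ($H = \left(-5 + 5^{2} + \frac{25}{4} \cdot 5\right) \left(-2\right) 3 = \left(-5 + 25 + \frac{125}{4}\right) \left(-2\right) 3 = \frac{205}{4} \left(-2\right) 3 = \left(- \frac{205}{2}\right) 3 = - \frac{615}{2} \approx -307.5$)
$H^{2} = \left(- \frac{615}{2}\right)^{2} = \frac{378225}{4}$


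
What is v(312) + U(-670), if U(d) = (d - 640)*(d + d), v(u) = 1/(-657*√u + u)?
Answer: 757168969799/431337 - 73*√78/7476508 ≈ 1.7554e+6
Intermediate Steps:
v(u) = 1/(u - 657*√u)
U(d) = 2*d*(-640 + d) (U(d) = (-640 + d)*(2*d) = 2*d*(-640 + d))
v(312) + U(-670) = 1/(312 - 1314*√78) + 2*(-670)*(-640 - 670) = 1/(312 - 1314*√78) + 2*(-670)*(-1310) = 1/(312 - 1314*√78) + 1755400 = 1755400 + 1/(312 - 1314*√78)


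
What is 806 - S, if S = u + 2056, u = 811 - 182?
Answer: -1879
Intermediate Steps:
u = 629
S = 2685 (S = 629 + 2056 = 2685)
806 - S = 806 - 1*2685 = 806 - 2685 = -1879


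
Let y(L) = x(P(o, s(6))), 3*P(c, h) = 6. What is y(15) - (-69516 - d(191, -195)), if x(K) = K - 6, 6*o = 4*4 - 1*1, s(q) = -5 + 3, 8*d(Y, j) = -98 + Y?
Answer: 556189/8 ≈ 69524.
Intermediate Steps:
d(Y, j) = -49/4 + Y/8 (d(Y, j) = (-98 + Y)/8 = -49/4 + Y/8)
s(q) = -2
o = 5/2 (o = (4*4 - 1*1)/6 = (16 - 1)/6 = (⅙)*15 = 5/2 ≈ 2.5000)
P(c, h) = 2 (P(c, h) = (⅓)*6 = 2)
x(K) = -6 + K
y(L) = -4 (y(L) = -6 + 2 = -4)
y(15) - (-69516 - d(191, -195)) = -4 - (-69516 - (-49/4 + (⅛)*191)) = -4 - (-69516 - (-49/4 + 191/8)) = -4 - (-69516 - 1*93/8) = -4 - (-69516 - 93/8) = -4 - 1*(-556221/8) = -4 + 556221/8 = 556189/8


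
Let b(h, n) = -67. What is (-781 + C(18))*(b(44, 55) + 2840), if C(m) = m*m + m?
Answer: -1217347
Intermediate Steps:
C(m) = m + m² (C(m) = m² + m = m + m²)
(-781 + C(18))*(b(44, 55) + 2840) = (-781 + 18*(1 + 18))*(-67 + 2840) = (-781 + 18*19)*2773 = (-781 + 342)*2773 = -439*2773 = -1217347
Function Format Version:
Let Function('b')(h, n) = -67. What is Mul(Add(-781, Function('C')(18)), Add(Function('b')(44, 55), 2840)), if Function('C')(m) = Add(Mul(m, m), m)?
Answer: -1217347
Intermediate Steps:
Function('C')(m) = Add(m, Pow(m, 2)) (Function('C')(m) = Add(Pow(m, 2), m) = Add(m, Pow(m, 2)))
Mul(Add(-781, Function('C')(18)), Add(Function('b')(44, 55), 2840)) = Mul(Add(-781, Mul(18, Add(1, 18))), Add(-67, 2840)) = Mul(Add(-781, Mul(18, 19)), 2773) = Mul(Add(-781, 342), 2773) = Mul(-439, 2773) = -1217347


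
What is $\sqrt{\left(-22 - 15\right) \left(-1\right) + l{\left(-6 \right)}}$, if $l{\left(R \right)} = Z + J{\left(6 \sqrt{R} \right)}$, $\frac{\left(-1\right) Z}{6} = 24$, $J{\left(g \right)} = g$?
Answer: $\sqrt{-107 + 6 i \sqrt{6}} \approx 0.70874 + 10.368 i$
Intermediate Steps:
$Z = -144$ ($Z = \left(-6\right) 24 = -144$)
$l{\left(R \right)} = -144 + 6 \sqrt{R}$
$\sqrt{\left(-22 - 15\right) \left(-1\right) + l{\left(-6 \right)}} = \sqrt{\left(-22 - 15\right) \left(-1\right) - \left(144 - 6 \sqrt{-6}\right)} = \sqrt{\left(-37\right) \left(-1\right) - \left(144 - 6 i \sqrt{6}\right)} = \sqrt{37 - \left(144 - 6 i \sqrt{6}\right)} = \sqrt{-107 + 6 i \sqrt{6}}$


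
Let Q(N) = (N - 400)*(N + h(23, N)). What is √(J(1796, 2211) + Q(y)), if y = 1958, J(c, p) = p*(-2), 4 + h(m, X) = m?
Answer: 4*√192234 ≈ 1753.8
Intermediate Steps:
h(m, X) = -4 + m
J(c, p) = -2*p
Q(N) = (-400 + N)*(19 + N) (Q(N) = (N - 400)*(N + (-4 + 23)) = (-400 + N)*(N + 19) = (-400 + N)*(19 + N))
√(J(1796, 2211) + Q(y)) = √(-2*2211 + (-7600 + 1958² - 381*1958)) = √(-4422 + (-7600 + 3833764 - 745998)) = √(-4422 + 3080166) = √3075744 = 4*√192234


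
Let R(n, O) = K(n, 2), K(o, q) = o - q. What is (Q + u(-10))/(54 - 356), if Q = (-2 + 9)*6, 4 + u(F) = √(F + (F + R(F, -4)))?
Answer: -19/151 - 2*I*√2/151 ≈ -0.12583 - 0.018731*I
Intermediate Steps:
R(n, O) = -2 + n (R(n, O) = n - 1*2 = n - 2 = -2 + n)
u(F) = -4 + √(-2 + 3*F) (u(F) = -4 + √(F + (F + (-2 + F))) = -4 + √(F + (-2 + 2*F)) = -4 + √(-2 + 3*F))
Q = 42 (Q = 7*6 = 42)
(Q + u(-10))/(54 - 356) = (42 + (-4 + √(-2 + 3*(-10))))/(54 - 356) = (42 + (-4 + √(-2 - 30)))/(-302) = (42 + (-4 + √(-32)))*(-1/302) = (42 + (-4 + 4*I*√2))*(-1/302) = (38 + 4*I*√2)*(-1/302) = -19/151 - 2*I*√2/151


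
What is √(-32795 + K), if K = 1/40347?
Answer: 2*I*√1482953832578/13449 ≈ 181.09*I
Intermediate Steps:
K = 1/40347 ≈ 2.4785e-5
√(-32795 + K) = √(-32795 + 1/40347) = √(-1323179864/40347) = 2*I*√1482953832578/13449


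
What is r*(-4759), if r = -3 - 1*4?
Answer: 33313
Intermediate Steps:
r = -7 (r = -3 - 4 = -7)
r*(-4759) = -7*(-4759) = 33313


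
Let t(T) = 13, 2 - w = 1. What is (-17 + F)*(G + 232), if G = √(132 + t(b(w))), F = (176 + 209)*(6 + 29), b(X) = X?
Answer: 3122256 + 13458*√145 ≈ 3.2843e+6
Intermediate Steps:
w = 1 (w = 2 - 1*1 = 2 - 1 = 1)
F = 13475 (F = 385*35 = 13475)
G = √145 (G = √(132 + 13) = √145 ≈ 12.042)
(-17 + F)*(G + 232) = (-17 + 13475)*(√145 + 232) = 13458*(232 + √145) = 3122256 + 13458*√145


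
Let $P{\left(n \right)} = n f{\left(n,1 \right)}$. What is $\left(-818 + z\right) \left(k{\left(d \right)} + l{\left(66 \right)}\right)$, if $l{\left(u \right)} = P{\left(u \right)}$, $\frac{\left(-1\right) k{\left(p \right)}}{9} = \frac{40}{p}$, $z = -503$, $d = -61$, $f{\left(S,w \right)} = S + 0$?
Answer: $- \frac{351486396}{61} \approx -5.7621 \cdot 10^{6}$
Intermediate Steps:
$f{\left(S,w \right)} = S$
$k{\left(p \right)} = - \frac{360}{p}$ ($k{\left(p \right)} = - 9 \frac{40}{p} = - \frac{360}{p}$)
$P{\left(n \right)} = n^{2}$ ($P{\left(n \right)} = n n = n^{2}$)
$l{\left(u \right)} = u^{2}$
$\left(-818 + z\right) \left(k{\left(d \right)} + l{\left(66 \right)}\right) = \left(-818 - 503\right) \left(- \frac{360}{-61} + 66^{2}\right) = - 1321 \left(\left(-360\right) \left(- \frac{1}{61}\right) + 4356\right) = - 1321 \left(\frac{360}{61} + 4356\right) = \left(-1321\right) \frac{266076}{61} = - \frac{351486396}{61}$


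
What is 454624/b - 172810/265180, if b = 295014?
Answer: 3478791149/3911590626 ≈ 0.88935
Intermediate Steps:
454624/b - 172810/265180 = 454624/295014 - 172810/265180 = 454624*(1/295014) - 172810*1/265180 = 227312/147507 - 17281/26518 = 3478791149/3911590626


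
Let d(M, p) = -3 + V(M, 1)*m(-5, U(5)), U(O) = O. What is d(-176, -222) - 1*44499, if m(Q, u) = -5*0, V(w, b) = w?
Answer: -44502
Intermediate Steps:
m(Q, u) = 0
d(M, p) = -3 (d(M, p) = -3 + M*0 = -3 + 0 = -3)
d(-176, -222) - 1*44499 = -3 - 1*44499 = -3 - 44499 = -44502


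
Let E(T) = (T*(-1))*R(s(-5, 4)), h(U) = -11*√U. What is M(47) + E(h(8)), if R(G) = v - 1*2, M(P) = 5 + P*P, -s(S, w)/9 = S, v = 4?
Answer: 2214 + 44*√2 ≈ 2276.2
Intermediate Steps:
s(S, w) = -9*S
M(P) = 5 + P²
R(G) = 2 (R(G) = 4 - 1*2 = 4 - 2 = 2)
E(T) = -2*T (E(T) = (T*(-1))*2 = -T*2 = -2*T)
M(47) + E(h(8)) = (5 + 47²) - (-22)*√8 = (5 + 2209) - (-22)*2*√2 = 2214 - (-44)*√2 = 2214 + 44*√2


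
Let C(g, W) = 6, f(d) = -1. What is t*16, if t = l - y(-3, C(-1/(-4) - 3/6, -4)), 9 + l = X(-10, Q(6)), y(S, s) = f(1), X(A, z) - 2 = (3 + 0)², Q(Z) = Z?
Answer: 48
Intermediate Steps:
X(A, z) = 11 (X(A, z) = 2 + (3 + 0)² = 2 + 3² = 2 + 9 = 11)
y(S, s) = -1
l = 2 (l = -9 + 11 = 2)
t = 3 (t = 2 - 1*(-1) = 2 + 1 = 3)
t*16 = 3*16 = 48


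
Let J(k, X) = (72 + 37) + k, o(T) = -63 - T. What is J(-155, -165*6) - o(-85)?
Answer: -68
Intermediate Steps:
J(k, X) = 109 + k
J(-155, -165*6) - o(-85) = (109 - 155) - (-63 - 1*(-85)) = -46 - (-63 + 85) = -46 - 1*22 = -46 - 22 = -68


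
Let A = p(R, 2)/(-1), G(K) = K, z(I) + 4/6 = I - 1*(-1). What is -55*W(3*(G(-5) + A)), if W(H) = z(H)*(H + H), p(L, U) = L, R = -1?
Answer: -15400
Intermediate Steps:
z(I) = ⅓ + I (z(I) = -⅔ + (I - 1*(-1)) = -⅔ + (I + 1) = -⅔ + (1 + I) = ⅓ + I)
A = 1 (A = -1/(-1) = -1*(-1) = 1)
W(H) = 2*H*(⅓ + H) (W(H) = (⅓ + H)*(H + H) = (⅓ + H)*(2*H) = 2*H*(⅓ + H))
-55*W(3*(G(-5) + A)) = -110*3*(-5 + 1)*(1 + 3*(3*(-5 + 1)))/3 = -110*3*(-4)*(1 + 3*(3*(-4)))/3 = -110*(-12)*(1 + 3*(-12))/3 = -110*(-12)*(1 - 36)/3 = -110*(-12)*(-35)/3 = -55*280 = -15400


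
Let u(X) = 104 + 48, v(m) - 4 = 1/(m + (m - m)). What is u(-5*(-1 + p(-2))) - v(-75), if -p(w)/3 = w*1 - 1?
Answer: 11101/75 ≈ 148.01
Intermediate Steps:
p(w) = 3 - 3*w (p(w) = -3*(w*1 - 1) = -3*(w - 1) = -3*(-1 + w) = 3 - 3*w)
v(m) = 4 + 1/m (v(m) = 4 + 1/(m + (m - m)) = 4 + 1/(m + 0) = 4 + 1/m)
u(X) = 152
u(-5*(-1 + p(-2))) - v(-75) = 152 - (4 + 1/(-75)) = 152 - (4 - 1/75) = 152 - 1*299/75 = 152 - 299/75 = 11101/75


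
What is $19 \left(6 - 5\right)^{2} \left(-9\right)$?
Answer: $-171$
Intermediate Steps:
$19 \left(6 - 5\right)^{2} \left(-9\right) = 19 \cdot 1^{2} \left(-9\right) = 19 \cdot 1 \left(-9\right) = 19 \left(-9\right) = -171$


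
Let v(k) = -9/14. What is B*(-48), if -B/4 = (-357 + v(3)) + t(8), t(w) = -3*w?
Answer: -512928/7 ≈ -73275.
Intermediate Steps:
v(k) = -9/14 (v(k) = -9*1/14 = -9/14)
B = 10686/7 (B = -4*((-357 - 9/14) - 3*8) = -4*(-5007/14 - 24) = -4*(-5343/14) = 10686/7 ≈ 1526.6)
B*(-48) = (10686/7)*(-48) = -512928/7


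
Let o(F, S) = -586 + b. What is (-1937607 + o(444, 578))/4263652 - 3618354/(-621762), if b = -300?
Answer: 2370353497357/441829465804 ≈ 5.3649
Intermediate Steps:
o(F, S) = -886 (o(F, S) = -586 - 300 = -886)
(-1937607 + o(444, 578))/4263652 - 3618354/(-621762) = (-1937607 - 886)/4263652 - 3618354/(-621762) = -1938493*1/4263652 - 3618354*(-1/621762) = -1938493/4263652 + 603059/103627 = 2370353497357/441829465804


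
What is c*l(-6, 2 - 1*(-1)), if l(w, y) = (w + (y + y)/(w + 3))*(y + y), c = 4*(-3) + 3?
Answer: 432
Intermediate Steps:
c = -9 (c = -12 + 3 = -9)
l(w, y) = 2*y*(w + 2*y/(3 + w)) (l(w, y) = (w + (2*y)/(3 + w))*(2*y) = (w + 2*y/(3 + w))*(2*y) = 2*y*(w + 2*y/(3 + w)))
c*l(-6, 2 - 1*(-1)) = -18*(2 - 1*(-1))*((-6)**2 + 2*(2 - 1*(-1)) + 3*(-6))/(3 - 6) = -18*(2 + 1)*(36 + 2*(2 + 1) - 18)/(-3) = -18*3*(-1)*(36 + 2*3 - 18)/3 = -18*3*(-1)*(36 + 6 - 18)/3 = -18*3*(-1)*24/3 = -9*(-48) = 432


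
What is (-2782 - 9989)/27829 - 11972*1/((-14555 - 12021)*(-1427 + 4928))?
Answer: -296978392327/647320461876 ≈ -0.45878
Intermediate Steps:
(-2782 - 9989)/27829 - 11972*1/((-14555 - 12021)*(-1427 + 4928)) = -12771*1/27829 - 11972/(3501*(-26576)) = -12771/27829 - 11972/(-93042576) = -12771/27829 - 11972*(-1/93042576) = -12771/27829 + 2993/23260644 = -296978392327/647320461876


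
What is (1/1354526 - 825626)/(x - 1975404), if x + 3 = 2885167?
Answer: -223666376655/246458714752 ≈ -0.90752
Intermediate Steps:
x = 2885164 (x = -3 + 2885167 = 2885164)
(1/1354526 - 825626)/(x - 1975404) = (1/1354526 - 825626)/(2885164 - 1975404) = (1/1354526 - 825626)/909760 = -1118331883275/1354526*1/909760 = -223666376655/246458714752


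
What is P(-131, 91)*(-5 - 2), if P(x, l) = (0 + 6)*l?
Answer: -3822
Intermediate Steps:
P(x, l) = 6*l
P(-131, 91)*(-5 - 2) = (6*91)*(-5 - 2) = 546*(-7) = -3822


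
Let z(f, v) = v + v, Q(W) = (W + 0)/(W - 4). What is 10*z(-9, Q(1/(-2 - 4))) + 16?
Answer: 84/5 ≈ 16.800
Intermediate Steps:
Q(W) = W/(-4 + W)
z(f, v) = 2*v
10*z(-9, Q(1/(-2 - 4))) + 16 = 10*(2*(1/((-2 - 4)*(-4 + 1/(-2 - 4))))) + 16 = 10*(2*(1/((-6)*(-4 + 1/(-6))))) + 16 = 10*(2*(-1/(6*(-4 - ⅙)))) + 16 = 10*(2*(-1/(6*(-25/6)))) + 16 = 10*(2*(-⅙*(-6/25))) + 16 = 10*(2*(1/25)) + 16 = 10*(2/25) + 16 = ⅘ + 16 = 84/5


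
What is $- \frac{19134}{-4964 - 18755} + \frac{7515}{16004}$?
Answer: $\frac{484468821}{379598876} \approx 1.2763$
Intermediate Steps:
$- \frac{19134}{-4964 - 18755} + \frac{7515}{16004} = - \frac{19134}{-4964 - 18755} + 7515 \cdot \frac{1}{16004} = - \frac{19134}{-23719} + \frac{7515}{16004} = \left(-19134\right) \left(- \frac{1}{23719}\right) + \frac{7515}{16004} = \frac{19134}{23719} + \frac{7515}{16004} = \frac{484468821}{379598876}$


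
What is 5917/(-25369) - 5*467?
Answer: -59242532/25369 ≈ -2335.2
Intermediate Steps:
5917/(-25369) - 5*467 = 5917*(-1/25369) - 2335 = -5917/25369 - 2335 = -59242532/25369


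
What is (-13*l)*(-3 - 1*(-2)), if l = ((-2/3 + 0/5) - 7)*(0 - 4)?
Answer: 1196/3 ≈ 398.67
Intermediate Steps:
l = 92/3 (l = ((-2*⅓ + 0*(⅕)) - 7)*(-4) = ((-⅔ + 0) - 7)*(-4) = (-⅔ - 7)*(-4) = -23/3*(-4) = 92/3 ≈ 30.667)
(-13*l)*(-3 - 1*(-2)) = (-13*92/3)*(-3 - 1*(-2)) = -1196*(-3 + 2)/3 = -1196/3*(-1) = 1196/3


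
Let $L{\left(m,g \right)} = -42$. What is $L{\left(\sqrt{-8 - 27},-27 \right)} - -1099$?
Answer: $1057$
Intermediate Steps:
$L{\left(\sqrt{-8 - 27},-27 \right)} - -1099 = -42 - -1099 = -42 + 1099 = 1057$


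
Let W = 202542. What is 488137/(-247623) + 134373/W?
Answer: -21864799625/16718019222 ≈ -1.3079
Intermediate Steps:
488137/(-247623) + 134373/W = 488137/(-247623) + 134373/202542 = 488137*(-1/247623) + 134373*(1/202542) = -488137/247623 + 44791/67514 = -21864799625/16718019222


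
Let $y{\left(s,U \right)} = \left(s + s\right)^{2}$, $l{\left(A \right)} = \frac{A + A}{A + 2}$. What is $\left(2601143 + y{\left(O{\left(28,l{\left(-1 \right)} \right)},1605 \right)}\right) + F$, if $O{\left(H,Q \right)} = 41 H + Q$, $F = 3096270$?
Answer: $10950677$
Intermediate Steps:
$l{\left(A \right)} = \frac{2 A}{2 + A}$
$O{\left(H,Q \right)} = Q + 41 H$
$y{\left(s,U \right)} = 4 s^{2}$ ($y{\left(s,U \right)} = \left(2 s\right)^{2} = 4 s^{2}$)
$\left(2601143 + y{\left(O{\left(28,l{\left(-1 \right)} \right)},1605 \right)}\right) + F = \left(2601143 + 4 \left(2 \left(-1\right) \frac{1}{2 - 1} + 41 \cdot 28\right)^{2}\right) + 3096270 = \left(2601143 + 4 \left(2 \left(-1\right) 1^{-1} + 1148\right)^{2}\right) + 3096270 = \left(2601143 + 4 \left(2 \left(-1\right) 1 + 1148\right)^{2}\right) + 3096270 = \left(2601143 + 4 \left(-2 + 1148\right)^{2}\right) + 3096270 = \left(2601143 + 4 \cdot 1146^{2}\right) + 3096270 = \left(2601143 + 4 \cdot 1313316\right) + 3096270 = \left(2601143 + 5253264\right) + 3096270 = 7854407 + 3096270 = 10950677$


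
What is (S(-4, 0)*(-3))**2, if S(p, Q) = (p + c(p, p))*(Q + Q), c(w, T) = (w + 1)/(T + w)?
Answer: 0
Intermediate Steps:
c(w, T) = (1 + w)/(T + w)
S(p, Q) = 2*Q*(p + (1 + p)/(2*p)) (S(p, Q) = (p + (1 + p)/(p + p))*(Q + Q) = (p + (1 + p)/((2*p)))*(2*Q) = (p + (1/(2*p))*(1 + p))*(2*Q) = (p + (1 + p)/(2*p))*(2*Q) = 2*Q*(p + (1 + p)/(2*p)))
(S(-4, 0)*(-3))**2 = ((0 + 0/(-4) + 2*0*(-4))*(-3))**2 = ((0 + 0*(-1/4) + 0)*(-3))**2 = ((0 + 0 + 0)*(-3))**2 = (0*(-3))**2 = 0**2 = 0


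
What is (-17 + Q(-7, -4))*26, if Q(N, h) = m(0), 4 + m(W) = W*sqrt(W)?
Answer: -546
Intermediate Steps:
m(W) = -4 + W**(3/2) (m(W) = -4 + W*sqrt(W) = -4 + W**(3/2))
Q(N, h) = -4 (Q(N, h) = -4 + 0**(3/2) = -4 + 0 = -4)
(-17 + Q(-7, -4))*26 = (-17 - 4)*26 = -21*26 = -546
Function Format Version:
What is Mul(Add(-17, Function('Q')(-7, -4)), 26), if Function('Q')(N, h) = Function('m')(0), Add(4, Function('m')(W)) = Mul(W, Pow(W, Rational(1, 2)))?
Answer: -546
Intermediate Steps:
Function('m')(W) = Add(-4, Pow(W, Rational(3, 2))) (Function('m')(W) = Add(-4, Mul(W, Pow(W, Rational(1, 2)))) = Add(-4, Pow(W, Rational(3, 2))))
Function('Q')(N, h) = -4 (Function('Q')(N, h) = Add(-4, Pow(0, Rational(3, 2))) = Add(-4, 0) = -4)
Mul(Add(-17, Function('Q')(-7, -4)), 26) = Mul(Add(-17, -4), 26) = Mul(-21, 26) = -546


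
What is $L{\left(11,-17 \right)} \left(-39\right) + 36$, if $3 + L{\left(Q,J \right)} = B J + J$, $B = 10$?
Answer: $7446$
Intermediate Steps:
$L{\left(Q,J \right)} = -3 + 11 J$ ($L{\left(Q,J \right)} = -3 + \left(10 J + J\right) = -3 + 11 J$)
$L{\left(11,-17 \right)} \left(-39\right) + 36 = \left(-3 + 11 \left(-17\right)\right) \left(-39\right) + 36 = \left(-3 - 187\right) \left(-39\right) + 36 = \left(-190\right) \left(-39\right) + 36 = 7410 + 36 = 7446$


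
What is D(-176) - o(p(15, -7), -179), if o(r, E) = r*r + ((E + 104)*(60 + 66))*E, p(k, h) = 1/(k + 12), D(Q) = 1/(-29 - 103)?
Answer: -54258158087/32076 ≈ -1.6916e+6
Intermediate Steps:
D(Q) = -1/132 (D(Q) = 1/(-132) = -1/132)
p(k, h) = 1/(12 + k)
o(r, E) = r² + E*(13104 + 126*E) (o(r, E) = r² + ((104 + E)*126)*E = r² + (13104 + 126*E)*E = r² + E*(13104 + 126*E))
D(-176) - o(p(15, -7), -179) = -1/132 - ((1/(12 + 15))² + 126*(-179)² + 13104*(-179)) = -1/132 - ((1/27)² + 126*32041 - 2345616) = -1/132 - ((1/27)² + 4037166 - 2345616) = -1/132 - (1/729 + 4037166 - 2345616) = -1/132 - 1*1233139951/729 = -1/132 - 1233139951/729 = -54258158087/32076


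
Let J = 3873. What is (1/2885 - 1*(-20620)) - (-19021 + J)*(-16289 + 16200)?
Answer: -3829987519/2885 ≈ -1.3276e+6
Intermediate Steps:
(1/2885 - 1*(-20620)) - (-19021 + J)*(-16289 + 16200) = (1/2885 - 1*(-20620)) - (-19021 + 3873)*(-16289 + 16200) = (1/2885 + 20620) - (-15148)*(-89) = 59488701/2885 - 1*1348172 = 59488701/2885 - 1348172 = -3829987519/2885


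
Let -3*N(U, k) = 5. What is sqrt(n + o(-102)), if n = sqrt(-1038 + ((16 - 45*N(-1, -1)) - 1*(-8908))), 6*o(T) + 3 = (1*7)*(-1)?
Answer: sqrt(-15 + 9*sqrt(7961))/3 ≈ 9.3572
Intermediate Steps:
N(U, k) = -5/3 (N(U, k) = -1/3*5 = -5/3)
o(T) = -5/3 (o(T) = -1/2 + ((1*7)*(-1))/6 = -1/2 + (7*(-1))/6 = -1/2 + (1/6)*(-7) = -1/2 - 7/6 = -5/3)
n = sqrt(7961) (n = sqrt(-1038 + ((16 - 45*(-5/3)) - 1*(-8908))) = sqrt(-1038 + ((16 + 75) + 8908)) = sqrt(-1038 + (91 + 8908)) = sqrt(-1038 + 8999) = sqrt(7961) ≈ 89.224)
sqrt(n + o(-102)) = sqrt(sqrt(7961) - 5/3) = sqrt(-5/3 + sqrt(7961))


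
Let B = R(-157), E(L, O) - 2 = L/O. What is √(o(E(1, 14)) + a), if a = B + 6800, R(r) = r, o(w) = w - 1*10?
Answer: √1300474/14 ≈ 81.456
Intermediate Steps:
E(L, O) = 2 + L/O
o(w) = -10 + w (o(w) = w - 10 = -10 + w)
B = -157
a = 6643 (a = -157 + 6800 = 6643)
√(o(E(1, 14)) + a) = √((-10 + (2 + 1/14)) + 6643) = √((-10 + 29/14) + 6643) = √(-111/14 + 6643) = √(92891/14) = √1300474/14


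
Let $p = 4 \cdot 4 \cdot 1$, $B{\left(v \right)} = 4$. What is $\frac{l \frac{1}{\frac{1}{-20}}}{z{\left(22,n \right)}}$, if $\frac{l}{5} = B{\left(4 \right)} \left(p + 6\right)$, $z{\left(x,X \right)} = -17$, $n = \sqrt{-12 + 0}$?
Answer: $\frac{8800}{17} \approx 517.65$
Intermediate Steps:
$n = 2 i \sqrt{3}$ ($n = \sqrt{-12} = 2 i \sqrt{3} \approx 3.4641 i$)
$p = 16$ ($p = 16 \cdot 1 = 16$)
$l = 440$ ($l = 5 \cdot 4 \left(16 + 6\right) = 5 \cdot 4 \cdot 22 = 5 \cdot 88 = 440$)
$\frac{l \frac{1}{\frac{1}{-20}}}{z{\left(22,n \right)}} = \frac{440 \frac{1}{\frac{1}{-20}}}{-17} = \frac{440}{- \frac{1}{20}} \left(- \frac{1}{17}\right) = 440 \left(-20\right) \left(- \frac{1}{17}\right) = \left(-8800\right) \left(- \frac{1}{17}\right) = \frac{8800}{17}$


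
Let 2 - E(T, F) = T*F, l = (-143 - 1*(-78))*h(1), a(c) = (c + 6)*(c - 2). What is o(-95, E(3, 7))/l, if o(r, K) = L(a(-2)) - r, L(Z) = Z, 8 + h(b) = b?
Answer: 79/455 ≈ 0.17363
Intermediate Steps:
h(b) = -8 + b
a(c) = (-2 + c)*(6 + c) (a(c) = (6 + c)*(-2 + c) = (-2 + c)*(6 + c))
l = 455 (l = (-143 - 1*(-78))*(-8 + 1) = (-143 + 78)*(-7) = -65*(-7) = 455)
E(T, F) = 2 - F*T (E(T, F) = 2 - T*F = 2 - F*T)
o(r, K) = -16 - r (o(r, K) = (-12 + (-2)² + 4*(-2)) - r = (-12 + 4 - 8) - r = -16 - r)
o(-95, E(3, 7))/l = (-16 - 1*(-95))/455 = (-16 + 95)*(1/455) = 79*(1/455) = 79/455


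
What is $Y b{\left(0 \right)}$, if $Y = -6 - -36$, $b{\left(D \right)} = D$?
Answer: $0$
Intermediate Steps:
$Y = 30$ ($Y = -6 + 36 = 30$)
$Y b{\left(0 \right)} = 30 \cdot 0 = 0$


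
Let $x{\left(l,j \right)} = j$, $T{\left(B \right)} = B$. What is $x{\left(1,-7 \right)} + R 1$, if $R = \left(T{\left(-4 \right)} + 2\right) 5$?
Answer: $-17$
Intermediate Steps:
$R = -10$ ($R = \left(-4 + 2\right) 5 = \left(-2\right) 5 = -10$)
$x{\left(1,-7 \right)} + R 1 = -7 - 10 = -17$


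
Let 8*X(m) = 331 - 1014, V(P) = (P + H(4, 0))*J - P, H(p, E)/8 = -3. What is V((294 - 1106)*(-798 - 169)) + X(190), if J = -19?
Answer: -125629675/8 ≈ -1.5704e+7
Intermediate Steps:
H(p, E) = -24 (H(p, E) = 8*(-3) = -24)
V(P) = 456 - 20*P (V(P) = (P - 24)*(-19) - P = (-24 + P)*(-19) - P = (456 - 19*P) - P = 456 - 20*P)
X(m) = -683/8 (X(m) = (331 - 1014)/8 = (⅛)*(-683) = -683/8)
V((294 - 1106)*(-798 - 169)) + X(190) = (456 - 20*(294 - 1106)*(-798 - 169)) - 683/8 = (456 - (-16240)*(-967)) - 683/8 = (456 - 20*785204) - 683/8 = (456 - 15704080) - 683/8 = -15703624 - 683/8 = -125629675/8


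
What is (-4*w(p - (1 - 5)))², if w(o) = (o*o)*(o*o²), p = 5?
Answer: 55788550416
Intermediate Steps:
w(o) = o⁵ (w(o) = o²*o³ = o⁵)
(-4*w(p - (1 - 5)))² = (-4*(5 - (1 - 5))⁵)² = (-4*(5 - 1*(-4))⁵)² = (-4*(5 + 4)⁵)² = (-4*9⁵)² = (-4*59049)² = (-236196)² = 55788550416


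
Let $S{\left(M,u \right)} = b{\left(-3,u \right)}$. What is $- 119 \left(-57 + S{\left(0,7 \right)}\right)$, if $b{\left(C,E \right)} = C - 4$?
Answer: $7616$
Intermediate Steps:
$b{\left(C,E \right)} = -4 + C$ ($b{\left(C,E \right)} = C - 4 = -4 + C$)
$S{\left(M,u \right)} = -7$ ($S{\left(M,u \right)} = -4 - 3 = -7$)
$- 119 \left(-57 + S{\left(0,7 \right)}\right) = - 119 \left(-57 - 7\right) = \left(-119\right) \left(-64\right) = 7616$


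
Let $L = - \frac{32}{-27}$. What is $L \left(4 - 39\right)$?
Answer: $- \frac{1120}{27} \approx -41.482$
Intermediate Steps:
$L = \frac{32}{27}$ ($L = \left(-32\right) \left(- \frac{1}{27}\right) = \frac{32}{27} \approx 1.1852$)
$L \left(4 - 39\right) = \frac{32 \left(4 - 39\right)}{27} = \frac{32}{27} \left(-35\right) = - \frac{1120}{27}$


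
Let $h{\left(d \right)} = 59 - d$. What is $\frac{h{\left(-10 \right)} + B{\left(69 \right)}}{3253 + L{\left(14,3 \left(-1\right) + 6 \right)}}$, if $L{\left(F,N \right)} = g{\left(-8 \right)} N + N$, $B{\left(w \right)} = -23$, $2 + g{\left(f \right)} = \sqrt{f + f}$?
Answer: $\frac{37375}{2640661} - \frac{138 i}{2640661} \approx 0.014154 - 5.226 \cdot 10^{-5} i$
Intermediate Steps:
$g{\left(f \right)} = -2 + \sqrt{2} \sqrt{f}$ ($g{\left(f \right)} = -2 + \sqrt{f + f} = -2 + \sqrt{2 f} = -2 + \sqrt{2} \sqrt{f}$)
$L{\left(F,N \right)} = N + N \left(-2 + 4 i\right)$ ($L{\left(F,N \right)} = \left(-2 + \sqrt{2} \sqrt{-8}\right) N + N = \left(-2 + \sqrt{2} \cdot 2 i \sqrt{2}\right) N + N = \left(-2 + 4 i\right) N + N = N \left(-2 + 4 i\right) + N = N + N \left(-2 + 4 i\right)$)
$\frac{h{\left(-10 \right)} + B{\left(69 \right)}}{3253 + L{\left(14,3 \left(-1\right) + 6 \right)}} = \frac{\left(59 - -10\right) - 23}{3253 + \left(3 \left(-1\right) + 6\right) \left(-1 + 4 i\right)} = \frac{\left(59 + 10\right) - 23}{3253 + \left(-3 + 6\right) \left(-1 + 4 i\right)} = \frac{69 - 23}{3253 + 3 \left(-1 + 4 i\right)} = \frac{46}{3253 - \left(3 - 12 i\right)} = \frac{46}{3250 + 12 i} = 46 \frac{3250 - 12 i}{10562644} = \frac{23 \left(3250 - 12 i\right)}{5281322}$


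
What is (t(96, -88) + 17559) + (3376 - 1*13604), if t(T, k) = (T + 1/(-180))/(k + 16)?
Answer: 94992481/12960 ≈ 7329.7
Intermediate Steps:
t(T, k) = (-1/180 + T)/(16 + k) (t(T, k) = (T - 1/180)/(16 + k) = (-1/180 + T)/(16 + k))
(t(96, -88) + 17559) + (3376 - 1*13604) = ((-1/180 + 96)/(16 - 88) + 17559) + (3376 - 1*13604) = ((17279/180)/(-72) + 17559) + (3376 - 13604) = (-1/72*17279/180 + 17559) - 10228 = (-17279/12960 + 17559) - 10228 = 227547361/12960 - 10228 = 94992481/12960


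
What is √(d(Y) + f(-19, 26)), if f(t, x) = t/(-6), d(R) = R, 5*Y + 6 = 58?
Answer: √12210/30 ≈ 3.6833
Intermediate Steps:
Y = 52/5 (Y = -6/5 + (⅕)*58 = -6/5 + 58/5 = 52/5 ≈ 10.400)
f(t, x) = -t/6 (f(t, x) = t*(-⅙) = -t/6)
√(d(Y) + f(-19, 26)) = √(52/5 - ⅙*(-19)) = √(52/5 + 19/6) = √(407/30) = √12210/30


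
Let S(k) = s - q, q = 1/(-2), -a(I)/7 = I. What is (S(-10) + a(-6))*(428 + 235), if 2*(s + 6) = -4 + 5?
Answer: 24531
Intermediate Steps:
a(I) = -7*I
q = -½ ≈ -0.50000
s = -11/2 (s = -6 + (-4 + 5)/2 = -6 + (½)*1 = -6 + ½ = -11/2 ≈ -5.5000)
S(k) = -5 (S(k) = -11/2 - 1*(-½) = -11/2 + ½ = -5)
(S(-10) + a(-6))*(428 + 235) = (-5 - 7*(-6))*(428 + 235) = (-5 + 42)*663 = 37*663 = 24531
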